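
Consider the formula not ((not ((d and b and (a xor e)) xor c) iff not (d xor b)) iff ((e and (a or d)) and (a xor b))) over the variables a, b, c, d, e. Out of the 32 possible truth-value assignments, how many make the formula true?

16

a | b | c | d | e | φ
- | - | - | - | - | -
T | T | T | T | T | F
T | T | T | T | F | T
T | T | T | F | T | T
T | T | T | F | F | T
T | T | F | T | T | T
T | T | F | T | F | F
T | T | F | F | T | F
T | T | F | F | F | F
T | F | T | T | T | F
T | F | T | T | F | T
T | F | T | F | T | T
T | F | T | F | F | F
T | F | F | T | T | T
T | F | F | T | F | F
T | F | F | F | T | F
T | F | F | F | F | T
F | T | T | T | T | F
F | T | T | T | F | F
F | T | T | F | T | T
F | T | T | F | F | T
F | T | F | T | T | T
F | T | F | T | F | T
F | T | F | F | T | F
F | T | F | F | F | F
F | F | T | T | T | T
F | F | T | T | F | T
F | F | T | F | T | F
F | F | T | F | F | F
F | F | F | T | T | F
F | F | F | T | F | F
F | F | F | F | T | T
F | F | F | F | F | T
The formula is true on 16 of the 32 rows.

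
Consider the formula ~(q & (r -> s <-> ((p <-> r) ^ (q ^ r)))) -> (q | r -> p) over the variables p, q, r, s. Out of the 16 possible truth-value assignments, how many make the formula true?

p  q  r  s     (r -> s)  (p <-> r)  (q ^ r)  ((p <-> r) ^ (q ^ r))  (q | r)  ((q | r) -> p)  φ
1  1  1  1        1          1         0               1               1           1         1
1  1  1  0        0          1         0               1               1           1         1
1  1  0  1        1          0         1               1               1           1         1
1  1  0  0        1          0         1               1               1           1         1
1  0  1  1        1          1         1               0               1           1         1
1  0  1  0        0          1         1               0               1           1         1
1  0  0  1        1          0         0               0               0           1         1
1  0  0  0        1          0         0               0               0           1         1
0  1  1  1        1          0         0               0               1           0         0
0  1  1  0        0          0         0               0               1           0         1
0  1  0  1        1          1         1               0               1           0         0
0  1  0  0        1          1         1               0               1           0         0
0  0  1  1        1          0         1               1               1           0         0
0  0  1  0        0          0         1               1               1           0         0
0  0  0  1        1          1         0               1               0           1         1
0  0  0  0        1          1         0               1               0           1         1
The formula is true on 11 of the 16 rows.

11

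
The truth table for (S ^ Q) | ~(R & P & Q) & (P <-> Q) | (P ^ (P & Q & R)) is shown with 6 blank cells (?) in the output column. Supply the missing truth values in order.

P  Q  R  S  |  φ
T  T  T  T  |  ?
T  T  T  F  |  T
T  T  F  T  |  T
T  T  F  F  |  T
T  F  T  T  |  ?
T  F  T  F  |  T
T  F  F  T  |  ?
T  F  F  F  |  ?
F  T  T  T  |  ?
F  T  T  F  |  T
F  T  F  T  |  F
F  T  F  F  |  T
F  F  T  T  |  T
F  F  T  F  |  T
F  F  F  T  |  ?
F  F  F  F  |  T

Row P=T, Q=T, R=T, S=T: (S ^ Q) = F, (~(R & P & Q) & (P <-> Q) | (P ^ (P & Q & R))) = F, so the formula = F.
Row P=T, Q=F, R=T, S=T: (S ^ Q) = T, (~(R & P & Q) & (P <-> Q) | (P ^ (P & Q & R))) = T, so the formula = T.
Row P=T, Q=F, R=F, S=T: (S ^ Q) = T, (~(R & P & Q) & (P <-> Q) | (P ^ (P & Q & R))) = T, so the formula = T.
Row P=T, Q=F, R=F, S=F: (S ^ Q) = F, (~(R & P & Q) & (P <-> Q) | (P ^ (P & Q & R))) = T, so the formula = T.
Row P=F, Q=T, R=T, S=T: (S ^ Q) = F, (~(R & P & Q) & (P <-> Q) | (P ^ (P & Q & R))) = F, so the formula = F.
Row P=F, Q=F, R=F, S=T: (S ^ Q) = T, (~(R & P & Q) & (P <-> Q) | (P ^ (P & Q & R))) = T, so the formula = T.

F, T, T, T, F, T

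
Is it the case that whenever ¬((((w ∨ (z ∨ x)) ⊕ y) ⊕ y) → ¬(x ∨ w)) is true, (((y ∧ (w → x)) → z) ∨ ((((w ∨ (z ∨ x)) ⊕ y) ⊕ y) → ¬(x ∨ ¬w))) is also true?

no

x | y | z | w | φ | ψ
- | - | - | - | - | -
T | T | T | T | T | T
T | T | T | F | T | T
T | T | F | T | T | F
T | T | F | F | T | F
T | F | T | T | T | T
T | F | T | F | T | T
T | F | F | T | T | T
T | F | F | F | T | T
F | T | T | T | T | T
F | T | T | F | F | T
F | T | F | T | T | T
F | T | F | F | F | T
F | F | T | T | T | T
F | F | T | F | F | T
F | F | F | T | T | T
F | F | F | F | F | T
At x=T, y=T, z=F, w=T we have φ true but ψ false, so φ does not entail ψ.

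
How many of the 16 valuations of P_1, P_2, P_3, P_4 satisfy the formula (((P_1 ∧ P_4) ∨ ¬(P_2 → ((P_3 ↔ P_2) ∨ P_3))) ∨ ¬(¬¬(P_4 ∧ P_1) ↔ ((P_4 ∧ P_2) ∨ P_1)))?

11

P_1 | P_2 | P_3 | P_4 || (P_1 ∧ P_4) | (P_3 ↔ P_2) | ((P_3 ↔ P_2) ∨ P_3) | (P_2 → ((P_3 ↔ P_2) ∨ P_3)) | ¬(P_2 → ((P_3 ↔ P_2) ∨ P_3)) | (P_4 ∧ P_1) | ¬(P_4 ∧ P_1) | ¬¬(P_4 ∧ P_1) | (P_4 ∧ P_2) | ((P_4 ∧ P_2) ∨ P_1) | φ
 T  |  T  |  T  |  T  ||      T      |      T      |          T          |              T              |              F               |      T      |      F       |       T       |      T      |          T          | T
 T  |  T  |  T  |  F  ||      F      |      T      |          T          |              T              |              F               |      F      |      T       |       F       |      F      |          T          | T
 T  |  T  |  F  |  T  ||      T      |      F      |          F          |              F              |              T               |      T      |      F       |       T       |      T      |          T          | T
 T  |  T  |  F  |  F  ||      F      |      F      |          F          |              F              |              T               |      F      |      T       |       F       |      F      |          T          | T
 T  |  F  |  T  |  T  ||      T      |      F      |          T          |              T              |              F               |      T      |      F       |       T       |      F      |          T          | T
 T  |  F  |  T  |  F  ||      F      |      F      |          T          |              T              |              F               |      F      |      T       |       F       |      F      |          T          | T
 T  |  F  |  F  |  T  ||      T      |      T      |          T          |              T              |              F               |      T      |      F       |       T       |      F      |          T          | T
 T  |  F  |  F  |  F  ||      F      |      T      |          T          |              T              |              F               |      F      |      T       |       F       |      F      |          T          | T
 F  |  T  |  T  |  T  ||      F      |      T      |          T          |              T              |              F               |      F      |      T       |       F       |      T      |          T          | T
 F  |  T  |  T  |  F  ||      F      |      T      |          T          |              T              |              F               |      F      |      T       |       F       |      F      |          F          | F
 F  |  T  |  F  |  T  ||      F      |      F      |          F          |              F              |              T               |      F      |      T       |       F       |      T      |          T          | T
 F  |  T  |  F  |  F  ||      F      |      F      |          F          |              F              |              T               |      F      |      T       |       F       |      F      |          F          | T
 F  |  F  |  T  |  T  ||      F      |      F      |          T          |              T              |              F               |      F      |      T       |       F       |      F      |          F          | F
 F  |  F  |  T  |  F  ||      F      |      F      |          T          |              T              |              F               |      F      |      T       |       F       |      F      |          F          | F
 F  |  F  |  F  |  T  ||      F      |      T      |          T          |              T              |              F               |      F      |      T       |       F       |      F      |          F          | F
 F  |  F  |  F  |  F  ||      F      |      T      |          T          |              T              |              F               |      F      |      T       |       F       |      F      |          F          | F
The formula is true on 11 of the 16 rows.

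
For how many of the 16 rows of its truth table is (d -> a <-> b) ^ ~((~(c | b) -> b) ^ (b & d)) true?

a  b  c  d  |  φ
T  T  T  T  |  F
T  T  T  F  |  T
T  T  F  T  |  F
T  T  F  F  |  T
T  F  T  T  |  F
T  F  T  F  |  F
T  F  F  T  |  T
T  F  F  F  |  T
F  T  T  T  |  T
F  T  T  F  |  T
F  T  F  T  |  T
F  T  F  F  |  T
F  F  T  T  |  T
F  F  T  F  |  F
F  F  F  T  |  F
F  F  F  F  |  T
The formula is true on 10 of the 16 rows.

10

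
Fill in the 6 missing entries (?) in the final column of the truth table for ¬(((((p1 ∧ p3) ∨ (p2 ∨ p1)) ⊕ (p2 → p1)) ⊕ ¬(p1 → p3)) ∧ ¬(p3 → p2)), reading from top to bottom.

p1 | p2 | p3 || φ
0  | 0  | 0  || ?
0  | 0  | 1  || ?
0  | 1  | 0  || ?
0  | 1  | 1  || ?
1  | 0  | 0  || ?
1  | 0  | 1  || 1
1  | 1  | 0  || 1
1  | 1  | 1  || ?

1, 0, 1, 1, 1, 1

Row p1=0, p2=0, p3=0: ((((p1 ∧ p3) ∨ (p2 ∨ p1)) ⊕ (p2 → p1)) ⊕ ¬(p1 → p3)) = 1, ¬(p3 → p2) = 0, (((((p1 ∧ p3) ∨ (p2 ∨ p1)) ⊕ (p2 → p1)) ⊕ ¬(p1 → p3)) ∧ ¬(p3 → p2)) = 0, so the formula = 1.
Row p1=0, p2=0, p3=1: ((((p1 ∧ p3) ∨ (p2 ∨ p1)) ⊕ (p2 → p1)) ⊕ ¬(p1 → p3)) = 1, ¬(p3 → p2) = 1, (((((p1 ∧ p3) ∨ (p2 ∨ p1)) ⊕ (p2 → p1)) ⊕ ¬(p1 → p3)) ∧ ¬(p3 → p2)) = 1, so the formula = 0.
Row p1=0, p2=1, p3=0: ((((p1 ∧ p3) ∨ (p2 ∨ p1)) ⊕ (p2 → p1)) ⊕ ¬(p1 → p3)) = 1, ¬(p3 → p2) = 0, (((((p1 ∧ p3) ∨ (p2 ∨ p1)) ⊕ (p2 → p1)) ⊕ ¬(p1 → p3)) ∧ ¬(p3 → p2)) = 0, so the formula = 1.
Row p1=0, p2=1, p3=1: ((((p1 ∧ p3) ∨ (p2 ∨ p1)) ⊕ (p2 → p1)) ⊕ ¬(p1 → p3)) = 1, ¬(p3 → p2) = 0, (((((p1 ∧ p3) ∨ (p2 ∨ p1)) ⊕ (p2 → p1)) ⊕ ¬(p1 → p3)) ∧ ¬(p3 → p2)) = 0, so the formula = 1.
Row p1=1, p2=0, p3=0: ((((p1 ∧ p3) ∨ (p2 ∨ p1)) ⊕ (p2 → p1)) ⊕ ¬(p1 → p3)) = 1, ¬(p3 → p2) = 0, (((((p1 ∧ p3) ∨ (p2 ∨ p1)) ⊕ (p2 → p1)) ⊕ ¬(p1 → p3)) ∧ ¬(p3 → p2)) = 0, so the formula = 1.
Row p1=1, p2=1, p3=1: ((((p1 ∧ p3) ∨ (p2 ∨ p1)) ⊕ (p2 → p1)) ⊕ ¬(p1 → p3)) = 0, ¬(p3 → p2) = 0, (((((p1 ∧ p3) ∨ (p2 ∨ p1)) ⊕ (p2 → p1)) ⊕ ¬(p1 → p3)) ∧ ¬(p3 → p2)) = 0, so the formula = 1.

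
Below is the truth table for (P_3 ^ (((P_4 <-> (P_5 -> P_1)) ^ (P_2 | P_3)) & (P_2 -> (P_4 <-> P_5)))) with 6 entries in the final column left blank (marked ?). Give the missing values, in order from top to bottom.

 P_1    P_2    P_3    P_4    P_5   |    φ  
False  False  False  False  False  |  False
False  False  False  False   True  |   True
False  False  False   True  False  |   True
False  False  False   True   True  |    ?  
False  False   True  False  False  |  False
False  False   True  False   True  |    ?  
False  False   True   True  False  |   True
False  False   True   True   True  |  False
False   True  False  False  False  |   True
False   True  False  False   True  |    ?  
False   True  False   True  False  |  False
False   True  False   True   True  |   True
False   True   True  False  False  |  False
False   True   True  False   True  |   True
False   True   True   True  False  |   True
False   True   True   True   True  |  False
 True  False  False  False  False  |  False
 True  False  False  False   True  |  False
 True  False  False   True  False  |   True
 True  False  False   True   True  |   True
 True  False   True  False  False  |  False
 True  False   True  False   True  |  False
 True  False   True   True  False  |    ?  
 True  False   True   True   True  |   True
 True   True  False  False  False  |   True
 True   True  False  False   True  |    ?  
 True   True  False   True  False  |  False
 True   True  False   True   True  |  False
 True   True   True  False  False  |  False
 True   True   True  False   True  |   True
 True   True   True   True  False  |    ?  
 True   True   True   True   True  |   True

False, True, False, True, False, True

Row P_1=False, P_2=False, P_3=False, P_4=True, P_5=True: (((P_4 <-> (P_5 -> P_1)) ^ (P_2 | P_3)) & (P_2 -> (P_4 <-> P_5))) = False, so the formula = False.
Row P_1=False, P_2=False, P_3=True, P_4=False, P_5=True: (((P_4 <-> (P_5 -> P_1)) ^ (P_2 | P_3)) & (P_2 -> (P_4 <-> P_5))) = False, so the formula = True.
Row P_1=False, P_2=True, P_3=False, P_4=False, P_5=True: (((P_4 <-> (P_5 -> P_1)) ^ (P_2 | P_3)) & (P_2 -> (P_4 <-> P_5))) = False, so the formula = False.
Row P_1=True, P_2=False, P_3=True, P_4=True, P_5=False: (((P_4 <-> (P_5 -> P_1)) ^ (P_2 | P_3)) & (P_2 -> (P_4 <-> P_5))) = False, so the formula = True.
Row P_1=True, P_2=True, P_3=False, P_4=False, P_5=True: (((P_4 <-> (P_5 -> P_1)) ^ (P_2 | P_3)) & (P_2 -> (P_4 <-> P_5))) = False, so the formula = False.
Row P_1=True, P_2=True, P_3=True, P_4=True, P_5=False: (((P_4 <-> (P_5 -> P_1)) ^ (P_2 | P_3)) & (P_2 -> (P_4 <-> P_5))) = False, so the formula = True.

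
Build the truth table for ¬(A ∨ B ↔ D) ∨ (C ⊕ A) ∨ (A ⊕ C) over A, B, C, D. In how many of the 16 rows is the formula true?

12

  A   |   B   |   C   |   D   || (A ∨ B) | ((A ∨ B) ↔ D) | ¬((A ∨ B) ↔ D) | (C ⊕ A) | (A ⊕ C) |   φ  
 True |  True |  True |  True ||   True  |      True     |     False      |  False  |  False  | False
 True |  True |  True | False ||   True  |     False     |      True      |  False  |  False  |  True
 True |  True | False |  True ||   True  |      True     |     False      |   True  |   True  |  True
 True |  True | False | False ||   True  |     False     |      True      |   True  |   True  |  True
 True | False |  True |  True ||   True  |      True     |     False      |  False  |  False  | False
 True | False |  True | False ||   True  |     False     |      True      |  False  |  False  |  True
 True | False | False |  True ||   True  |      True     |     False      |   True  |   True  |  True
 True | False | False | False ||   True  |     False     |      True      |   True  |   True  |  True
False |  True |  True |  True ||   True  |      True     |     False      |   True  |   True  |  True
False |  True |  True | False ||   True  |     False     |      True      |   True  |   True  |  True
False |  True | False |  True ||   True  |      True     |     False      |  False  |  False  | False
False |  True | False | False ||   True  |     False     |      True      |  False  |  False  |  True
False | False |  True |  True ||  False  |     False     |      True      |   True  |   True  |  True
False | False |  True | False ||  False  |      True     |     False      |   True  |   True  |  True
False | False | False |  True ||  False  |     False     |      True      |  False  |  False  |  True
False | False | False | False ||  False  |      True     |     False      |  False  |  False  | False
The formula is true on 12 of the 16 rows.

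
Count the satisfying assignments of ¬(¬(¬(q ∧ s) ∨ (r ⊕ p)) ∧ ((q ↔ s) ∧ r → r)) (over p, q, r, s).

p | q | r | s || (q ∧ s) | ¬(q ∧ s) | (r ⊕ p) | (¬(q ∧ s) ∨ (r ⊕ p)) | ¬(¬(q ∧ s) ∨ (r ⊕ p)) | (q ↔ s) | ((q ↔ s) ∧ r) | (((q ↔ s) ∧ r) → r) | φ
T | T | T | T ||    T    |    F     |    F    |          F           |           T           |    T    |       T       |          T          | F
T | T | T | F ||    F    |    T     |    F    |          T           |           F           |    F    |       F       |          T          | T
T | T | F | T ||    T    |    F     |    T    |          T           |           F           |    T    |       F       |          T          | T
T | T | F | F ||    F    |    T     |    T    |          T           |           F           |    F    |       F       |          T          | T
T | F | T | T ||    F    |    T     |    F    |          T           |           F           |    F    |       F       |          T          | T
T | F | T | F ||    F    |    T     |    F    |          T           |           F           |    T    |       T       |          T          | T
T | F | F | T ||    F    |    T     |    T    |          T           |           F           |    F    |       F       |          T          | T
T | F | F | F ||    F    |    T     |    T    |          T           |           F           |    T    |       F       |          T          | T
F | T | T | T ||    T    |    F     |    T    |          T           |           F           |    T    |       T       |          T          | T
F | T | T | F ||    F    |    T     |    T    |          T           |           F           |    F    |       F       |          T          | T
F | T | F | T ||    T    |    F     |    F    |          F           |           T           |    T    |       F       |          T          | F
F | T | F | F ||    F    |    T     |    F    |          T           |           F           |    F    |       F       |          T          | T
F | F | T | T ||    F    |    T     |    T    |          T           |           F           |    F    |       F       |          T          | T
F | F | T | F ||    F    |    T     |    T    |          T           |           F           |    T    |       T       |          T          | T
F | F | F | T ||    F    |    T     |    F    |          T           |           F           |    F    |       F       |          T          | T
F | F | F | F ||    F    |    T     |    F    |          T           |           F           |    T    |       F       |          T          | T
The formula is true on 14 of the 16 rows.

14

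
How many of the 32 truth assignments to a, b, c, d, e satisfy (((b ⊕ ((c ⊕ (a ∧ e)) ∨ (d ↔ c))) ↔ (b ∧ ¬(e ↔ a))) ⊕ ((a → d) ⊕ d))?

a | b | c | d | e || φ
1 | 1 | 1 | 1 | 1 || 1
1 | 1 | 1 | 1 | 0 || 0
1 | 1 | 1 | 0 | 1 || 0
1 | 1 | 1 | 0 | 0 || 0
1 | 1 | 0 | 1 | 1 || 1
1 | 1 | 0 | 1 | 0 || 1
1 | 1 | 0 | 0 | 1 || 1
1 | 1 | 0 | 0 | 0 || 0
1 | 0 | 1 | 1 | 1 || 0
1 | 0 | 1 | 1 | 0 || 0
1 | 0 | 1 | 0 | 1 || 1
1 | 0 | 1 | 0 | 0 || 0
1 | 0 | 0 | 1 | 1 || 0
1 | 0 | 0 | 1 | 0 || 1
1 | 0 | 0 | 0 | 1 || 0
1 | 0 | 0 | 0 | 0 || 0
0 | 1 | 1 | 1 | 1 || 0
0 | 1 | 1 | 1 | 0 || 1
0 | 1 | 1 | 0 | 1 || 1
0 | 1 | 1 | 0 | 0 || 0
0 | 1 | 0 | 1 | 1 || 1
0 | 1 | 0 | 1 | 0 || 0
0 | 1 | 0 | 0 | 1 || 1
0 | 1 | 0 | 0 | 0 || 0
0 | 0 | 1 | 1 | 1 || 0
0 | 0 | 1 | 1 | 0 || 0
0 | 0 | 1 | 0 | 1 || 1
0 | 0 | 1 | 0 | 0 || 1
0 | 0 | 0 | 1 | 1 || 1
0 | 0 | 0 | 1 | 0 || 1
0 | 0 | 0 | 0 | 1 || 1
0 | 0 | 0 | 0 | 0 || 1
The formula is true on 16 of the 32 rows.

16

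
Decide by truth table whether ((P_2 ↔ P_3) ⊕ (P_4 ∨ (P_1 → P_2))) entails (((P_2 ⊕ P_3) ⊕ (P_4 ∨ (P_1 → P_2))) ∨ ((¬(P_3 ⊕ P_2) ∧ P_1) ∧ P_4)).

no

P_1  P_2  P_3  P_4  |  φ  ψ
 1    1    1    1   |  0  1
 1    1    1    0   |  0  1
 1    1    0    1   |  1  0
 1    1    0    0   |  1  0
 1    0    1    1   |  1  0
 1    0    1    0   |  0  1
 1    0    0    1   |  0  1
 1    0    0    0   |  1  0
 0    1    1    1   |  0  1
 0    1    1    0   |  0  1
 0    1    0    1   |  1  0
 0    1    0    0   |  1  0
 0    0    1    1   |  1  0
 0    0    1    0   |  1  0
 0    0    0    1   |  0  1
 0    0    0    0   |  0  1
At P_1=1, P_2=1, P_3=0, P_4=1 we have φ true but ψ false, so φ does not entail ψ.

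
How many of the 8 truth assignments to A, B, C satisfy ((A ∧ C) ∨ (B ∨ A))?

  A   |   B   |   C   | (A ∧ C) | (B ∨ A) | ((A ∧ C) ∨ (B ∨ A))
----- | ----- | ----- | ------- | ------- | -------------------
False | False | False |  False  |  False  |        False       
False | False |  True |  False  |  False  |        False       
False |  True | False |  False  |   True  |         True       
False |  True |  True |  False  |   True  |         True       
 True | False | False |  False  |   True  |         True       
 True | False |  True |   True  |   True  |         True       
 True |  True | False |  False  |   True  |         True       
 True |  True |  True |   True  |   True  |         True       
The formula is true on 6 of the 8 rows.

6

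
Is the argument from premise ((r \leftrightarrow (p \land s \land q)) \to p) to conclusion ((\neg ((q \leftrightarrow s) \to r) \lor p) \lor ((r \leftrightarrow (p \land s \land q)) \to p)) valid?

yes

p | q | r | s | φ | ψ
- | - | - | - | - | -
F | F | F | F | F | T
F | F | F | T | F | F
F | F | T | F | T | T
F | F | T | T | T | T
F | T | F | F | F | F
F | T | F | T | F | T
F | T | T | F | T | T
F | T | T | T | T | T
T | F | F | F | T | T
T | F | F | T | T | T
T | F | T | F | T | T
T | F | T | T | T | T
T | T | F | F | T | T
T | T | F | T | T | T
T | T | T | F | T | T
T | T | T | T | T | T
In every row where φ is true, ψ is also true, so φ ⊨ ψ.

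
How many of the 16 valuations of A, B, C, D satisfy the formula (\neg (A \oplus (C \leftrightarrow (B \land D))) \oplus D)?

8

A | B | C | D || (B \land D) | φ
T | T | T | T ||      T      | F
T | T | T | F ||      F      | F
T | T | F | T ||      T      | T
T | T | F | F ||      F      | T
T | F | T | T ||      F      | T
T | F | T | F ||      F      | F
T | F | F | T ||      F      | F
T | F | F | F ||      F      | T
F | T | T | T ||      T      | T
F | T | T | F ||      F      | T
F | T | F | T ||      T      | F
F | T | F | F ||      F      | F
F | F | T | T ||      F      | F
F | F | T | F ||      F      | T
F | F | F | T ||      F      | T
F | F | F | F ||      F      | F
The formula is true on 8 of the 16 rows.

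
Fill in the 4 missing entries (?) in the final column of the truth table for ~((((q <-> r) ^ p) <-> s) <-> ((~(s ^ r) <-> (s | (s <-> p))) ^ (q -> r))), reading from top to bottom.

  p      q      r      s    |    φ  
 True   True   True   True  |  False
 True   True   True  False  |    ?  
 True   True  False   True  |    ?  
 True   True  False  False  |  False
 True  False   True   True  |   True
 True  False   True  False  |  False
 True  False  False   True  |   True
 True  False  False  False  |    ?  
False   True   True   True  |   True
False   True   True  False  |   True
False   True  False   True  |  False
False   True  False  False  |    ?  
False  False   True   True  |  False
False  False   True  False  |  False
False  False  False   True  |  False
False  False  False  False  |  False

True, True, False, False

Row p=True, q=True, r=True, s=False: (((q <-> r) ^ p) <-> s) = True, ((~(s ^ r) <-> (s | (s <-> p))) ^ (q -> r)) = False, ((((q <-> r) ^ p) <-> s) <-> ((~(s ^ r) <-> (s | (s <-> p))) ^ (q -> r))) = False, so the formula = True.
Row p=True, q=True, r=False, s=True: (((q <-> r) ^ p) <-> s) = True, ((~(s ^ r) <-> (s | (s <-> p))) ^ (q -> r)) = False, ((((q <-> r) ^ p) <-> s) <-> ((~(s ^ r) <-> (s | (s <-> p))) ^ (q -> r))) = False, so the formula = True.
Row p=True, q=False, r=False, s=False: (((q <-> r) ^ p) <-> s) = True, ((~(s ^ r) <-> (s | (s <-> p))) ^ (q -> r)) = True, ((((q <-> r) ^ p) <-> s) <-> ((~(s ^ r) <-> (s | (s <-> p))) ^ (q -> r))) = True, so the formula = False.
Row p=False, q=True, r=False, s=False: (((q <-> r) ^ p) <-> s) = True, ((~(s ^ r) <-> (s | (s <-> p))) ^ (q -> r)) = True, ((((q <-> r) ^ p) <-> s) <-> ((~(s ^ r) <-> (s | (s <-> p))) ^ (q -> r))) = True, so the formula = False.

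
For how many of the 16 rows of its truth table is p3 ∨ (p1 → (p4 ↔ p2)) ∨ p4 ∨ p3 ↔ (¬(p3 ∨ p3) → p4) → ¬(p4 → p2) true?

p1 | p2 | p3 | p4 || (p4 ↔ p2) | (p1 → (p4 ↔ p2)) | (p3 ∨ (p1 → (p4 ↔ p2))) | (p3 ∨ p3) | ¬(p3 ∨ p3) | (¬(p3 ∨ p3) → p4) | (p4 → p2) | ¬(p4 → p2) | φ
T  | T  | T  | T  ||     T     |        T         |            T            |     T     |     F      |         T         |     T     |     F      | F
T  | T  | T  | F  ||     F     |        F         |            T            |     T     |     F      |         T         |     T     |     F      | F
T  | T  | F  | T  ||     T     |        T         |            T            |     F     |     T      |         T         |     T     |     F      | F
T  | T  | F  | F  ||     F     |        F         |            F            |     F     |     T      |         F         |     T     |     F      | F
T  | F  | T  | T  ||     F     |        F         |            T            |     T     |     F      |         T         |     F     |     T      | T
T  | F  | T  | F  ||     T     |        T         |            T            |     T     |     F      |         T         |     T     |     F      | F
T  | F  | F  | T  ||     F     |        F         |            F            |     F     |     T      |         T         |     F     |     T      | T
T  | F  | F  | F  ||     T     |        T         |            T            |     F     |     T      |         F         |     T     |     F      | T
F  | T  | T  | T  ||     T     |        T         |            T            |     T     |     F      |         T         |     T     |     F      | F
F  | T  | T  | F  ||     F     |        T         |            T            |     T     |     F      |         T         |     T     |     F      | F
F  | T  | F  | T  ||     T     |        T         |            T            |     F     |     T      |         T         |     T     |     F      | F
F  | T  | F  | F  ||     F     |        T         |            T            |     F     |     T      |         F         |     T     |     F      | T
F  | F  | T  | T  ||     F     |        T         |            T            |     T     |     F      |         T         |     F     |     T      | T
F  | F  | T  | F  ||     T     |        T         |            T            |     T     |     F      |         T         |     T     |     F      | F
F  | F  | F  | T  ||     F     |        T         |            T            |     F     |     T      |         T         |     F     |     T      | T
F  | F  | F  | F  ||     T     |        T         |            T            |     F     |     T      |         F         |     T     |     F      | T
The formula is true on 7 of the 16 rows.

7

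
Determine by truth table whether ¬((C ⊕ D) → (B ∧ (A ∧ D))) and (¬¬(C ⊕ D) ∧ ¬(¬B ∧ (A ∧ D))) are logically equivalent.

A | B | C | D || φ | ψ
1 | 1 | 1 | 1 || 0 | 0
1 | 1 | 1 | 0 || 1 | 1
1 | 1 | 0 | 1 || 0 | 1
1 | 1 | 0 | 0 || 0 | 0
1 | 0 | 1 | 1 || 0 | 0
1 | 0 | 1 | 0 || 1 | 1
1 | 0 | 0 | 1 || 1 | 0
1 | 0 | 0 | 0 || 0 | 0
0 | 1 | 1 | 1 || 0 | 0
0 | 1 | 1 | 0 || 1 | 1
0 | 1 | 0 | 1 || 1 | 1
0 | 1 | 0 | 0 || 0 | 0
0 | 0 | 1 | 1 || 0 | 0
0 | 0 | 1 | 0 || 1 | 1
0 | 0 | 0 | 1 || 1 | 1
0 | 0 | 0 | 0 || 0 | 0
The columns differ at A=1, B=1, C=0, D=1 (φ=0, ψ=1), so they are not equivalent.

not equivalent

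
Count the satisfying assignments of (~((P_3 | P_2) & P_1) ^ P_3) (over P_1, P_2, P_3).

P_1  P_2  P_3     (P_3 | P_2)  ((P_3 | P_2) & P_1)  ~((P_3 | P_2) & P_1)  (~((P_3 | P_2) & P_1) ^ P_3)
 T    T    T           T                T                    F                         T              
 T    T    F           T                T                    F                         F              
 T    F    T           T                T                    F                         T              
 T    F    F           F                F                    T                         T              
 F    T    T           T                F                    T                         F              
 F    T    F           T                F                    T                         T              
 F    F    T           T                F                    T                         F              
 F    F    F           F                F                    T                         T              
The formula is true on 5 of the 8 rows.

5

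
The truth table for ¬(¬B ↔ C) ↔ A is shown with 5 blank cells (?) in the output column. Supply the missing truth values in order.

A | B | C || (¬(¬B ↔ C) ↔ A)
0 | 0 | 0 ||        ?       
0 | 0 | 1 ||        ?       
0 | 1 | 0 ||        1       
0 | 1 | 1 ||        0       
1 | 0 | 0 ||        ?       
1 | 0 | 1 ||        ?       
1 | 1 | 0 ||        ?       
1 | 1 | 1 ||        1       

Row A=0, B=0, C=0: ¬(¬B ↔ C) = 1, so (¬(¬B ↔ C) ↔ A) = 0.
Row A=0, B=0, C=1: ¬(¬B ↔ C) = 0, so (¬(¬B ↔ C) ↔ A) = 1.
Row A=1, B=0, C=0: ¬(¬B ↔ C) = 1, so (¬(¬B ↔ C) ↔ A) = 1.
Row A=1, B=0, C=1: ¬(¬B ↔ C) = 0, so (¬(¬B ↔ C) ↔ A) = 0.
Row A=1, B=1, C=0: ¬(¬B ↔ C) = 0, so (¬(¬B ↔ C) ↔ A) = 0.

0, 1, 1, 0, 0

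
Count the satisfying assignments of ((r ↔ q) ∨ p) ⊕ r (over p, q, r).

p  q  r  |  (r ↔ q)  ((r ↔ q) ∨ p)  (((r ↔ q) ∨ p) ⊕ r)
T  T  T  |     T           T                 F         
T  T  F  |     F           T                 T         
T  F  T  |     F           T                 F         
T  F  F  |     T           T                 T         
F  T  T  |     T           T                 F         
F  T  F  |     F           F                 F         
F  F  T  |     F           F                 T         
F  F  F  |     T           T                 T         
The formula is true on 4 of the 8 rows.

4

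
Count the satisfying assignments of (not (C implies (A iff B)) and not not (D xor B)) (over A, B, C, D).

A  B  C  D  |  φ
0  0  0  0  |  0
0  0  0  1  |  0
0  0  1  0  |  0
0  0  1  1  |  0
0  1  0  0  |  0
0  1  0  1  |  0
0  1  1  0  |  1
0  1  1  1  |  0
1  0  0  0  |  0
1  0  0  1  |  0
1  0  1  0  |  0
1  0  1  1  |  1
1  1  0  0  |  0
1  1  0  1  |  0
1  1  1  0  |  0
1  1  1  1  |  0
The formula is true on 2 of the 16 rows.

2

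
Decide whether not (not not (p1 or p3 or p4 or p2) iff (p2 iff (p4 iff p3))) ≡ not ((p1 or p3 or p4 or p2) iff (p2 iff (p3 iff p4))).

p1  p2  p3  p4  |  φ  ψ
1   1   1   1   |  0  0
1   1   1   0   |  1  1
1   1   0   1   |  1  1
1   1   0   0   |  0  0
1   0   1   1   |  1  1
1   0   1   0   |  0  0
1   0   0   1   |  0  0
1   0   0   0   |  1  1
0   1   1   1   |  0  0
0   1   1   0   |  1  1
0   1   0   1   |  1  1
0   1   0   0   |  0  0
0   0   1   1   |  1  1
0   0   1   0   |  0  0
0   0   0   1   |  0  0
0   0   0   0   |  0  0
The columns for φ and ψ agree on every row, so they are logically equivalent.

equivalent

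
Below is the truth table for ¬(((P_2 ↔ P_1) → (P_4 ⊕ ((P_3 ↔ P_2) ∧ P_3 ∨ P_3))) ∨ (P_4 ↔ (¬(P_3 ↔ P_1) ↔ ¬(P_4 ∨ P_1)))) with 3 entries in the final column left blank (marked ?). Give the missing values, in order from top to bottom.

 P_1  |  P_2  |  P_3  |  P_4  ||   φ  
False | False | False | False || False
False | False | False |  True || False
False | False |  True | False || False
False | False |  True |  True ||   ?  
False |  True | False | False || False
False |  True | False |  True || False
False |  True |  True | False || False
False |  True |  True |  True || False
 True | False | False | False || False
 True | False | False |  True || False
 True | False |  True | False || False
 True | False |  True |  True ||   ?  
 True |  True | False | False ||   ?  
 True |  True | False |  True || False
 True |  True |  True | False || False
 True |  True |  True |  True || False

Row 4: ((P_2 ↔ P_1) → (P_4 ⊕ ((P_3 ↔ P_2) ∧ P_3 ∨ P_3))) = False, (P_4 ↔ (¬(P_3 ↔ P_1) ↔ ¬(P_4 ∨ P_1))) = False, (((P_2 ↔ P_1) → (P_4 ⊕ ((P_3 ↔ P_2) ∧ P_3 ∨ P_3))) ∨ (P_4 ↔ (¬(P_3 ↔ P_1) ↔ ¬(P_4 ∨ P_1)))) = False, so the formula = True.
Row 12: ((P_2 ↔ P_1) → (P_4 ⊕ ((P_3 ↔ P_2) ∧ P_3 ∨ P_3))) = True, (P_4 ↔ (¬(P_3 ↔ P_1) ↔ ¬(P_4 ∨ P_1))) = True, (((P_2 ↔ P_1) → (P_4 ⊕ ((P_3 ↔ P_2) ∧ P_3 ∨ P_3))) ∨ (P_4 ↔ (¬(P_3 ↔ P_1) ↔ ¬(P_4 ∨ P_1)))) = True, so the formula = False.
Row 13: ((P_2 ↔ P_1) → (P_4 ⊕ ((P_3 ↔ P_2) ∧ P_3 ∨ P_3))) = False, (P_4 ↔ (¬(P_3 ↔ P_1) ↔ ¬(P_4 ∨ P_1))) = True, (((P_2 ↔ P_1) → (P_4 ⊕ ((P_3 ↔ P_2) ∧ P_3 ∨ P_3))) ∨ (P_4 ↔ (¬(P_3 ↔ P_1) ↔ ¬(P_4 ∨ P_1)))) = True, so the formula = False.

True, False, False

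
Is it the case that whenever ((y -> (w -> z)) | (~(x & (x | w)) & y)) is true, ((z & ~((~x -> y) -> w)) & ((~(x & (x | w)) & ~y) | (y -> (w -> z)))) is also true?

x  y  z  w  |  φ  ψ
F  F  F  F  |  T  F
F  F  F  T  |  T  F
F  F  T  F  |  T  F
F  F  T  T  |  T  F
F  T  F  F  |  T  F
F  T  F  T  |  T  F
F  T  T  F  |  T  T
F  T  T  T  |  T  F
T  F  F  F  |  T  F
T  F  F  T  |  T  F
T  F  T  F  |  T  T
T  F  T  T  |  T  F
T  T  F  F  |  T  F
T  T  F  T  |  F  F
T  T  T  F  |  T  T
T  T  T  T  |  T  F
At x=F, y=F, z=F, w=F we have φ true but ψ false, so φ does not entail ψ.

no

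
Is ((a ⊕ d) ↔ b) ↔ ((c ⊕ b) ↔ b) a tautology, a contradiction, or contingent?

a | b | c | d | (((a ⊕ d) ↔ b) ↔ ((c ⊕ b) ↔ b))
- | - | - | - | -------------------------------
0 | 0 | 0 | 0 |                1               
0 | 0 | 0 | 1 |                0               
0 | 0 | 1 | 0 |                0               
0 | 0 | 1 | 1 |                1               
0 | 1 | 0 | 0 |                0               
0 | 1 | 0 | 1 |                1               
0 | 1 | 1 | 0 |                1               
0 | 1 | 1 | 1 |                0               
1 | 0 | 0 | 0 |                0               
1 | 0 | 0 | 1 |                1               
1 | 0 | 1 | 0 |                1               
1 | 0 | 1 | 1 |                0               
1 | 1 | 0 | 0 |                1               
1 | 1 | 0 | 1 |                0               
1 | 1 | 1 | 0 |                0               
1 | 1 | 1 | 1 |                1               
8 of 16 rows are 1, so the formula is contingent.

contingent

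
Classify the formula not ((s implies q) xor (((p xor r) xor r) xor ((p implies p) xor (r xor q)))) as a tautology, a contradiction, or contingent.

contingent

p | q | r | s | (s implies q) | (p xor r) | ((p xor r) xor r) | (p implies p) | (r xor q) | φ
- | - | - | - | ------------- | --------- | ----------------- | ------------- | --------- | -
1 | 1 | 1 | 1 |       1       |     0     |         1         |       1       |     0     | 0
1 | 1 | 1 | 0 |       1       |     0     |         1         |       1       |     0     | 0
1 | 1 | 0 | 1 |       1       |     1     |         1         |       1       |     1     | 1
1 | 1 | 0 | 0 |       1       |     1     |         1         |       1       |     1     | 1
1 | 0 | 1 | 1 |       0       |     0     |         1         |       1       |     1     | 0
1 | 0 | 1 | 0 |       1       |     0     |         1         |       1       |     1     | 1
1 | 0 | 0 | 1 |       0       |     1     |         1         |       1       |     0     | 1
1 | 0 | 0 | 0 |       1       |     1     |         1         |       1       |     0     | 0
0 | 1 | 1 | 1 |       1       |     1     |         0         |       1       |     0     | 1
0 | 1 | 1 | 0 |       1       |     1     |         0         |       1       |     0     | 1
0 | 1 | 0 | 1 |       1       |     0     |         0         |       1       |     1     | 0
0 | 1 | 0 | 0 |       1       |     0     |         0         |       1       |     1     | 0
0 | 0 | 1 | 1 |       0       |     1     |         0         |       1       |     1     | 1
0 | 0 | 1 | 0 |       1       |     1     |         0         |       1       |     1     | 0
0 | 0 | 0 | 1 |       0       |     0     |         0         |       1       |     0     | 0
0 | 0 | 0 | 0 |       1       |     0     |         0         |       1       |     0     | 1
8 of 16 rows are 1, so the formula is contingent.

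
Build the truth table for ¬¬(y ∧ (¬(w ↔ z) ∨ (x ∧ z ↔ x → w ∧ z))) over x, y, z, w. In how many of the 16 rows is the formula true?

6

x | y | z | w || (w ↔ z) | ¬(w ↔ z) | (x ∧ z) | (w ∧ z) | (x → (w ∧ z)) | ((x ∧ z) ↔ (x → (w ∧ z))) | φ
0 | 0 | 0 | 0 ||    1    |    0     |    0    |    0    |       1       |             0             | 0
0 | 0 | 0 | 1 ||    0    |    1     |    0    |    0    |       1       |             0             | 0
0 | 0 | 1 | 0 ||    0    |    1     |    0    |    0    |       1       |             0             | 0
0 | 0 | 1 | 1 ||    1    |    0     |    0    |    1    |       1       |             0             | 0
0 | 1 | 0 | 0 ||    1    |    0     |    0    |    0    |       1       |             0             | 0
0 | 1 | 0 | 1 ||    0    |    1     |    0    |    0    |       1       |             0             | 1
0 | 1 | 1 | 0 ||    0    |    1     |    0    |    0    |       1       |             0             | 1
0 | 1 | 1 | 1 ||    1    |    0     |    0    |    1    |       1       |             0             | 0
1 | 0 | 0 | 0 ||    1    |    0     |    0    |    0    |       0       |             1             | 0
1 | 0 | 0 | 1 ||    0    |    1     |    0    |    0    |       0       |             1             | 0
1 | 0 | 1 | 0 ||    0    |    1     |    1    |    0    |       0       |             0             | 0
1 | 0 | 1 | 1 ||    1    |    0     |    1    |    1    |       1       |             1             | 0
1 | 1 | 0 | 0 ||    1    |    0     |    0    |    0    |       0       |             1             | 1
1 | 1 | 0 | 1 ||    0    |    1     |    0    |    0    |       0       |             1             | 1
1 | 1 | 1 | 0 ||    0    |    1     |    1    |    0    |       0       |             0             | 1
1 | 1 | 1 | 1 ||    1    |    0     |    1    |    1    |       1       |             1             | 1
The formula is true on 6 of the 16 rows.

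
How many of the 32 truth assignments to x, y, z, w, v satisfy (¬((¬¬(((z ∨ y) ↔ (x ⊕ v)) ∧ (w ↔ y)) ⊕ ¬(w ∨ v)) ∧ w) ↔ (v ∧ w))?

x  y  z  w  v  |  φ
F  F  F  F  F  |  F
F  F  F  F  T  |  F
F  F  F  T  F  |  F
F  F  F  T  T  |  T
F  F  T  F  F  |  F
F  F  T  F  T  |  F
F  F  T  T  F  |  F
F  F  T  T  T  |  T
F  T  F  F  F  |  F
F  T  F  F  T  |  F
F  T  F  T  F  |  F
F  T  F  T  T  |  F
F  T  T  F  F  |  F
F  T  T  F  T  |  F
F  T  T  T  F  |  F
F  T  T  T  T  |  F
T  F  F  F  F  |  F
T  F  F  F  T  |  F
T  F  F  T  F  |  F
T  F  F  T  T  |  T
T  F  T  F  F  |  F
T  F  T  F  T  |  F
T  F  T  T  F  |  F
T  F  T  T  T  |  T
T  T  F  F  F  |  F
T  T  F  F  T  |  F
T  T  F  T  F  |  T
T  T  F  T  T  |  T
T  T  T  F  F  |  F
T  T  T  F  T  |  F
T  T  T  T  F  |  T
T  T  T  T  T  |  T
The formula is true on 8 of the 32 rows.

8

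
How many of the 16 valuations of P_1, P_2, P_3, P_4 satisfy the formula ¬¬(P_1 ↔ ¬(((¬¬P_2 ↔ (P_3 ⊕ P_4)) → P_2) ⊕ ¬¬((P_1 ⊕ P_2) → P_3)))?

10

P_1 | P_2 | P_3 | P_4 | φ
--- | --- | --- | --- | -
 F  |  F  |  F  |  F  | T
 F  |  F  |  F  |  T  | F
 F  |  F  |  T  |  F  | F
 F  |  F  |  T  |  T  | T
 F  |  T  |  F  |  F  | T
 F  |  T  |  F  |  T  | T
 F  |  T  |  T  |  F  | F
 F  |  T  |  T  |  T  | F
 T  |  F  |  F  |  F  | T
 T  |  F  |  F  |  T  | F
 T  |  F  |  T  |  F  | T
 T  |  F  |  T  |  T  | F
 T  |  T  |  F  |  F  | T
 T  |  T  |  F  |  T  | T
 T  |  T  |  T  |  F  | T
 T  |  T  |  T  |  T  | T
The formula is true on 10 of the 16 rows.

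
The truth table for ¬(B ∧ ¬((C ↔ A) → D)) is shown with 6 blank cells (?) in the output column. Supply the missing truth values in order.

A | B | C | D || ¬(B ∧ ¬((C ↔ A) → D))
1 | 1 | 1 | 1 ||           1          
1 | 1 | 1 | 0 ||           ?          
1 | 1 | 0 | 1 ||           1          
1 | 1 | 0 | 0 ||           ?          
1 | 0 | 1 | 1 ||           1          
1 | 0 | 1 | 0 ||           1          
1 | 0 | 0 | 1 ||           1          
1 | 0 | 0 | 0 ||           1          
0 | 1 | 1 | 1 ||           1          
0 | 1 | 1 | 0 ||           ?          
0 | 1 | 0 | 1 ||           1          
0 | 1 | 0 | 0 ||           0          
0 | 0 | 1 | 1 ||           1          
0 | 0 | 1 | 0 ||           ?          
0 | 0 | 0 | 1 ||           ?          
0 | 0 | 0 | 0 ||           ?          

0, 1, 1, 1, 1, 1

Row A=1, B=1, C=1, D=0: ¬((C ↔ A) → D) = 1, (B ∧ ¬((C ↔ A) → D)) = 1, so ¬(B ∧ ¬((C ↔ A) → D)) = 0.
Row A=1, B=1, C=0, D=0: ¬((C ↔ A) → D) = 0, (B ∧ ¬((C ↔ A) → D)) = 0, so ¬(B ∧ ¬((C ↔ A) → D)) = 1.
Row A=0, B=1, C=1, D=0: ¬((C ↔ A) → D) = 0, (B ∧ ¬((C ↔ A) → D)) = 0, so ¬(B ∧ ¬((C ↔ A) → D)) = 1.
Row A=0, B=0, C=1, D=0: ¬((C ↔ A) → D) = 0, (B ∧ ¬((C ↔ A) → D)) = 0, so ¬(B ∧ ¬((C ↔ A) → D)) = 1.
Row A=0, B=0, C=0, D=1: ¬((C ↔ A) → D) = 0, (B ∧ ¬((C ↔ A) → D)) = 0, so ¬(B ∧ ¬((C ↔ A) → D)) = 1.
Row A=0, B=0, C=0, D=0: ¬((C ↔ A) → D) = 1, (B ∧ ¬((C ↔ A) → D)) = 0, so ¬(B ∧ ¬((C ↔ A) → D)) = 1.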